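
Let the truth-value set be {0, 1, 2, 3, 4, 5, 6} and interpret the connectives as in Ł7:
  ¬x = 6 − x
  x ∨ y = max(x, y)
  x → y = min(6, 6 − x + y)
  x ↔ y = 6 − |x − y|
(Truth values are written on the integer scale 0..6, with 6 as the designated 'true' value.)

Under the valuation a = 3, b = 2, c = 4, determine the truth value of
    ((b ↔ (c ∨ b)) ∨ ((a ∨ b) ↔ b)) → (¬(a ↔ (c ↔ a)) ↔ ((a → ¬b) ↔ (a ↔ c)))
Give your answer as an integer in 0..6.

4

c ∨ b = 4 ∨ 2 = 4
b ↔ (c ∨ b) = 2 ↔ 4 = 4
a ∨ b = 3 ∨ 2 = 3
(a ∨ b) ↔ b = 3 ↔ 2 = 5
(b ↔ (c ∨ b)) ∨ ((a ∨ b) ↔ b) = 4 ∨ 5 = 5
c ↔ a = 4 ↔ 3 = 5
a ↔ (c ↔ a) = 3 ↔ 5 = 4
¬(a ↔ (c ↔ a)) = ¬4 = 2
¬b = ¬2 = 4
a → ¬b = 3 → 4 = 6
a ↔ c = 3 ↔ 4 = 5
(a → ¬b) ↔ (a ↔ c) = 6 ↔ 5 = 5
¬(a ↔ (c ↔ a)) ↔ ((a → ¬b) ↔ (a ↔ c)) = 2 ↔ 5 = 3
((b ↔ (c ∨ b)) ∨ ((a ∨ b) ↔ b)) → (¬(a ↔ (c ↔ a)) ↔ ((a → ¬b) ↔ (a ↔ c))) = 5 → 3 = 4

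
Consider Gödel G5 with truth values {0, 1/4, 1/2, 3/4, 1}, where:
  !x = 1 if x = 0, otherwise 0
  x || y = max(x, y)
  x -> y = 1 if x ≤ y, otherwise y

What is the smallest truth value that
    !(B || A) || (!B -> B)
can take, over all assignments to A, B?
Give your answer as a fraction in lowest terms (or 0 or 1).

Take A = 1/4, B = 0:
B || A = 0 || 1/4 = 1/4
!(B || A) = !1/4 = 0
!B = !0 = 1
!B -> B = 1 -> 0 = 0
!(B || A) || (!B -> B) = 0 || 0 = 0
No assignment yields a value below 0, so this is the minimum.

0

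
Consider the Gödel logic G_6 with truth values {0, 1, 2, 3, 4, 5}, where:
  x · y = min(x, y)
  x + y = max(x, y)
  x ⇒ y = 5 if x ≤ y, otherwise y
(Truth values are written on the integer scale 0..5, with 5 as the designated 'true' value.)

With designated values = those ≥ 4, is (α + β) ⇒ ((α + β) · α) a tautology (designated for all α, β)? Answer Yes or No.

No

Counterexample: take α = 0, β = 1.
α + β = 0 + 1 = 1
(α + β) · α = 1 · 0 = 0
(α + β) ⇒ ((α + β) · α) = 1 ⇒ 0 = 0
This gives 0, which is below 4.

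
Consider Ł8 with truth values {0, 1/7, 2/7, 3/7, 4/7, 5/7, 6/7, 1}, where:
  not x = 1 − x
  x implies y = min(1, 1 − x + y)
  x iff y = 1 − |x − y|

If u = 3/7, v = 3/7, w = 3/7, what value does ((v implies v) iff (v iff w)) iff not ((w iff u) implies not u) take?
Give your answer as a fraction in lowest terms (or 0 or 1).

v implies v = 3/7 implies 3/7 = 1
v iff w = 3/7 iff 3/7 = 1
(v implies v) iff (v iff w) = 1 iff 1 = 1
w iff u = 3/7 iff 3/7 = 1
not u = not 3/7 = 4/7
(w iff u) implies not u = 1 implies 4/7 = 4/7
not ((w iff u) implies not u) = not 4/7 = 3/7
((v implies v) iff (v iff w)) iff not ((w iff u) implies not u) = 1 iff 3/7 = 3/7

3/7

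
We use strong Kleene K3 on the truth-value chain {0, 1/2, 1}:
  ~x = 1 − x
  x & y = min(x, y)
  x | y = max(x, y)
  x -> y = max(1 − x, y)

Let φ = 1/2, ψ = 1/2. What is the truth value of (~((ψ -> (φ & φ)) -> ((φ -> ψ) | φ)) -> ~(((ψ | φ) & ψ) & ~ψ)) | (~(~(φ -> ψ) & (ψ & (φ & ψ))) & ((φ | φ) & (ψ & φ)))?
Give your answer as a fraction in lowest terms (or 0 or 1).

1/2

φ & φ = 1/2 & 1/2 = 1/2
ψ -> (φ & φ) = 1/2 -> 1/2 = 1/2
φ -> ψ = 1/2 -> 1/2 = 1/2
(φ -> ψ) | φ = 1/2 | 1/2 = 1/2
(ψ -> (φ & φ)) -> ((φ -> ψ) | φ) = 1/2 -> 1/2 = 1/2
~((ψ -> (φ & φ)) -> ((φ -> ψ) | φ)) = ~1/2 = 1/2
ψ | φ = 1/2 | 1/2 = 1/2
(ψ | φ) & ψ = 1/2 & 1/2 = 1/2
~ψ = ~1/2 = 1/2
((ψ | φ) & ψ) & ~ψ = 1/2 & 1/2 = 1/2
~(((ψ | φ) & ψ) & ~ψ) = ~1/2 = 1/2
~((ψ -> (φ & φ)) -> ((φ -> ψ) | φ)) -> ~(((ψ | φ) & ψ) & ~ψ) = 1/2 -> 1/2 = 1/2
φ -> ψ = 1/2 -> 1/2 = 1/2
~(φ -> ψ) = ~1/2 = 1/2
φ & ψ = 1/2 & 1/2 = 1/2
ψ & (φ & ψ) = 1/2 & 1/2 = 1/2
~(φ -> ψ) & (ψ & (φ & ψ)) = 1/2 & 1/2 = 1/2
~(~(φ -> ψ) & (ψ & (φ & ψ))) = ~1/2 = 1/2
φ | φ = 1/2 | 1/2 = 1/2
ψ & φ = 1/2 & 1/2 = 1/2
(φ | φ) & (ψ & φ) = 1/2 & 1/2 = 1/2
~(~(φ -> ψ) & (ψ & (φ & ψ))) & ((φ | φ) & (ψ & φ)) = 1/2 & 1/2 = 1/2
(~((ψ -> (φ & φ)) -> ((φ -> ψ) | φ)) -> ~(((ψ | φ) & ψ) & ~ψ)) | (~(~(φ -> ψ) & (ψ & (φ & ψ))) & ((φ | φ) & (ψ & φ))) = 1/2 | 1/2 = 1/2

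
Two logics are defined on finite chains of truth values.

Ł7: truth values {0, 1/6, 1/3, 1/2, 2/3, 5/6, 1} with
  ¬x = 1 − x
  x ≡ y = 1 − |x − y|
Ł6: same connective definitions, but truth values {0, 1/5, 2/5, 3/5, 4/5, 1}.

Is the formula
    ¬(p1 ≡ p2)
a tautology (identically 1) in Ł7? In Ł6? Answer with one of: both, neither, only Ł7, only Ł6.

In Ł7: at p1 = 0, p2 = 0 the value is 0 — not a tautology.
In Ł6: at p1 = 0, p2 = 0 the value is 0 — not a tautology.

neither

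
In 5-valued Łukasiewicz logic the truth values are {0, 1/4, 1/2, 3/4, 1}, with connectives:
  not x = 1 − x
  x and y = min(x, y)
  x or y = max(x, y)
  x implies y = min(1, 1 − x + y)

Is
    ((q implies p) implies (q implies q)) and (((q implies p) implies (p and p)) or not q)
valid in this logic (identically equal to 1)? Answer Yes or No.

No

Counterexample: take p = 0, q = 1/4.
q implies p = 1/4 implies 0 = 3/4
q implies q = 1/4 implies 1/4 = 1
(q implies p) implies (q implies q) = 3/4 implies 1 = 1
q implies p = 1/4 implies 0 = 3/4
p and p = 0 and 0 = 0
(q implies p) implies (p and p) = 3/4 implies 0 = 1/4
not q = not 1/4 = 3/4
((q implies p) implies (p and p)) or not q = 1/4 or 3/4 = 3/4
((q implies p) implies (q implies q)) and (((q implies p) implies (p and p)) or not q) = 1 and 3/4 = 3/4
This gives 3/4 ≠ 1.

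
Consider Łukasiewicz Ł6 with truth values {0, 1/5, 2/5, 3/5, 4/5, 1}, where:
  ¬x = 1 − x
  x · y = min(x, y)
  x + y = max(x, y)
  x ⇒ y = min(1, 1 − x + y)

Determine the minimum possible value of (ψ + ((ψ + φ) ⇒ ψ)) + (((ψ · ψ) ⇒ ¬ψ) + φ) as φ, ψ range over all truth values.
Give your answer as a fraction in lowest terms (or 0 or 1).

Take φ = 4/5, ψ = 3/5:
ψ + φ = 3/5 + 4/5 = 4/5
(ψ + φ) ⇒ ψ = 4/5 ⇒ 3/5 = 4/5
ψ + ((ψ + φ) ⇒ ψ) = 3/5 + 4/5 = 4/5
ψ · ψ = 3/5 · 3/5 = 3/5
¬ψ = ¬3/5 = 2/5
(ψ · ψ) ⇒ ¬ψ = 3/5 ⇒ 2/5 = 4/5
((ψ · ψ) ⇒ ¬ψ) + φ = 4/5 + 4/5 = 4/5
(ψ + ((ψ + φ) ⇒ ψ)) + (((ψ · ψ) ⇒ ¬ψ) + φ) = 4/5 + 4/5 = 4/5
No assignment yields a value below 4/5, so this is the minimum.

4/5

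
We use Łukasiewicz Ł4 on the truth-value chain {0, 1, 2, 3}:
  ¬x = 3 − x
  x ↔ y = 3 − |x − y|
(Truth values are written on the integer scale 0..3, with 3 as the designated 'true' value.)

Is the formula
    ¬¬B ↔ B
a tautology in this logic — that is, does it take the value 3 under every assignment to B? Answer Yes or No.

B = 0 ↦ 3
B = 1 ↦ 3
B = 2 ↦ 3
B = 3 ↦ 3
Every assignment gives a value ≥ 3.

Yes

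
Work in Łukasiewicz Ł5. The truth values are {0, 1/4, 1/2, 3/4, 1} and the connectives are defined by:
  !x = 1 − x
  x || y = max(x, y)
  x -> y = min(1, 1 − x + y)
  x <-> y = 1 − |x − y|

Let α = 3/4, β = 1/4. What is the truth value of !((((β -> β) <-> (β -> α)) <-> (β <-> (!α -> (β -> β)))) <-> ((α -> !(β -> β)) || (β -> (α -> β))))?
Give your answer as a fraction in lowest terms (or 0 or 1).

β -> β = 1/4 -> 1/4 = 1
β -> α = 1/4 -> 3/4 = 1
(β -> β) <-> (β -> α) = 1 <-> 1 = 1
!α = !3/4 = 1/4
β -> β = 1/4 -> 1/4 = 1
!α -> (β -> β) = 1/4 -> 1 = 1
β <-> (!α -> (β -> β)) = 1/4 <-> 1 = 1/4
((β -> β) <-> (β -> α)) <-> (β <-> (!α -> (β -> β))) = 1 <-> 1/4 = 1/4
β -> β = 1/4 -> 1/4 = 1
!(β -> β) = !1 = 0
α -> !(β -> β) = 3/4 -> 0 = 1/4
α -> β = 3/4 -> 1/4 = 1/2
β -> (α -> β) = 1/4 -> 1/2 = 1
(α -> !(β -> β)) || (β -> (α -> β)) = 1/4 || 1 = 1
(((β -> β) <-> (β -> α)) <-> (β <-> (!α -> (β -> β)))) <-> ((α -> !(β -> β)) || (β -> (α -> β))) = 1/4 <-> 1 = 1/4
!((((β -> β) <-> (β -> α)) <-> (β <-> (!α -> (β -> β)))) <-> ((α -> !(β -> β)) || (β -> (α -> β)))) = !1/4 = 3/4

3/4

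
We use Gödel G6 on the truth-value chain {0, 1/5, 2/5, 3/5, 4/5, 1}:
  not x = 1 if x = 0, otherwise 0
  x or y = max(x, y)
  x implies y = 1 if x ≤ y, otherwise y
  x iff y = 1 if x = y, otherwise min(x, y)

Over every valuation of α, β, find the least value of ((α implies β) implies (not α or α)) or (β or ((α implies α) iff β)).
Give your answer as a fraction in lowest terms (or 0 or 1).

1/5

Take α = 1/5, β = 1/5:
α implies β = 1/5 implies 1/5 = 1
not α = not 1/5 = 0
not α or α = 0 or 1/5 = 1/5
(α implies β) implies (not α or α) = 1 implies 1/5 = 1/5
α implies α = 1/5 implies 1/5 = 1
(α implies α) iff β = 1 iff 1/5 = 1/5
β or ((α implies α) iff β) = 1/5 or 1/5 = 1/5
((α implies β) implies (not α or α)) or (β or ((α implies α) iff β)) = 1/5 or 1/5 = 1/5
No assignment yields a value below 1/5, so this is the minimum.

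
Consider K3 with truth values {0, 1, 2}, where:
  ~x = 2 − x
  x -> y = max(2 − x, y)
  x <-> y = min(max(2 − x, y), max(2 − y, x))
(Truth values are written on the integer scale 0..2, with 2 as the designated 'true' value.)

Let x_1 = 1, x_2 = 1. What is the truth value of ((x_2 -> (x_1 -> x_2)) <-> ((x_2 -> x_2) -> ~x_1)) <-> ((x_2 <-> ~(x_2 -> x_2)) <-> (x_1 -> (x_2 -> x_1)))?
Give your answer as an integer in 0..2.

x_1 -> x_2 = 1 -> 1 = 1
x_2 -> (x_1 -> x_2) = 1 -> 1 = 1
x_2 -> x_2 = 1 -> 1 = 1
~x_1 = ~1 = 1
(x_2 -> x_2) -> ~x_1 = 1 -> 1 = 1
(x_2 -> (x_1 -> x_2)) <-> ((x_2 -> x_2) -> ~x_1) = 1 <-> 1 = 1
x_2 -> x_2 = 1 -> 1 = 1
~(x_2 -> x_2) = ~1 = 1
x_2 <-> ~(x_2 -> x_2) = 1 <-> 1 = 1
x_2 -> x_1 = 1 -> 1 = 1
x_1 -> (x_2 -> x_1) = 1 -> 1 = 1
(x_2 <-> ~(x_2 -> x_2)) <-> (x_1 -> (x_2 -> x_1)) = 1 <-> 1 = 1
((x_2 -> (x_1 -> x_2)) <-> ((x_2 -> x_2) -> ~x_1)) <-> ((x_2 <-> ~(x_2 -> x_2)) <-> (x_1 -> (x_2 -> x_1))) = 1 <-> 1 = 1

1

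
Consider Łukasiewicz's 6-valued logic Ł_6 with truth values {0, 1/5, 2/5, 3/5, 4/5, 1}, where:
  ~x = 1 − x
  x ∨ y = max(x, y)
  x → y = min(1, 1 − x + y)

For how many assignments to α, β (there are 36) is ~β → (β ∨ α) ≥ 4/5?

29

value 1: 24 assignments (counts)
value 4/5: 5 assignments (counts)
value 3/5: 2 assignments
value 2/5: 3 assignments
value 1/5: 1 assignment
value 0: 1 assignment
So 29 of the 36 assignments meet the threshold.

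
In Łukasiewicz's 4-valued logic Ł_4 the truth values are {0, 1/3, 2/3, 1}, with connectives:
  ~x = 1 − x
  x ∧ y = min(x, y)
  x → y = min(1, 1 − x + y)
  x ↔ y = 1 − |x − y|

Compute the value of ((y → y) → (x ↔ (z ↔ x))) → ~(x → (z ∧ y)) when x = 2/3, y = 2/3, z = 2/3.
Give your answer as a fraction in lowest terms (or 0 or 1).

y → y = 2/3 → 2/3 = 1
z ↔ x = 2/3 ↔ 2/3 = 1
x ↔ (z ↔ x) = 2/3 ↔ 1 = 2/3
(y → y) → (x ↔ (z ↔ x)) = 1 → 2/3 = 2/3
z ∧ y = 2/3 ∧ 2/3 = 2/3
x → (z ∧ y) = 2/3 → 2/3 = 1
~(x → (z ∧ y)) = ~1 = 0
((y → y) → (x ↔ (z ↔ x))) → ~(x → (z ∧ y)) = 2/3 → 0 = 1/3

1/3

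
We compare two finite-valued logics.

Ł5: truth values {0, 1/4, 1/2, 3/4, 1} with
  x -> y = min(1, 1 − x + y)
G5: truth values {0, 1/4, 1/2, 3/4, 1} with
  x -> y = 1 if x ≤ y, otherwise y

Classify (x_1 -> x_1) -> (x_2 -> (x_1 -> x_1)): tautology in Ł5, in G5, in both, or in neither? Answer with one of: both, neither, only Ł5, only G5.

both

In Ł5: every assignment gives 1 — tautology.
In G5: every assignment gives 1 — tautology.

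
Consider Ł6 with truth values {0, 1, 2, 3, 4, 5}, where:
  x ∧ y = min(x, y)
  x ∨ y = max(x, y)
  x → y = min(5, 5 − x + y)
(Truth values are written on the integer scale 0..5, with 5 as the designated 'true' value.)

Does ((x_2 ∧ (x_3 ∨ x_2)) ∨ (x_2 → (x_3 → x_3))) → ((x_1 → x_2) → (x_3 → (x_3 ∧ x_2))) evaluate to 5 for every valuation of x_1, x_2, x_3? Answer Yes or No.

No

Counterexample: take x_1 = 0, x_2 = 0, x_3 = 1.
x_3 ∨ x_2 = 1 ∨ 0 = 1
x_2 ∧ (x_3 ∨ x_2) = 0 ∧ 1 = 0
x_3 → x_3 = 1 → 1 = 5
x_2 → (x_3 → x_3) = 0 → 5 = 5
(x_2 ∧ (x_3 ∨ x_2)) ∨ (x_2 → (x_3 → x_3)) = 0 ∨ 5 = 5
x_1 → x_2 = 0 → 0 = 5
x_3 ∧ x_2 = 1 ∧ 0 = 0
x_3 → (x_3 ∧ x_2) = 1 → 0 = 4
(x_1 → x_2) → (x_3 → (x_3 ∧ x_2)) = 5 → 4 = 4
((x_2 ∧ (x_3 ∨ x_2)) ∨ (x_2 → (x_3 → x_3))) → ((x_1 → x_2) → (x_3 → (x_3 ∧ x_2))) = 5 → 4 = 4
This gives 4 ≠ 5.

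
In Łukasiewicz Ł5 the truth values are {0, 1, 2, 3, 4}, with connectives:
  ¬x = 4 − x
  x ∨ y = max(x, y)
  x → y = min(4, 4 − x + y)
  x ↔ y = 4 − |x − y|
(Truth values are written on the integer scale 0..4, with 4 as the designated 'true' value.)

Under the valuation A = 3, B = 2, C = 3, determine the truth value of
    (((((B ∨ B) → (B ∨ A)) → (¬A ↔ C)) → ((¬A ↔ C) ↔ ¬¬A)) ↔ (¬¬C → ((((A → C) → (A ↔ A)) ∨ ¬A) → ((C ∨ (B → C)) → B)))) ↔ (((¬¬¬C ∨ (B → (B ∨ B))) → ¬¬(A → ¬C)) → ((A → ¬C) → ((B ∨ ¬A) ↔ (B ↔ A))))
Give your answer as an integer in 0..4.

3

B ∨ B = 2 ∨ 2 = 2
B ∨ A = 2 ∨ 3 = 3
(B ∨ B) → (B ∨ A) = 2 → 3 = 4
¬A = ¬3 = 1
¬A ↔ C = 1 ↔ 3 = 2
((B ∨ B) → (B ∨ A)) → (¬A ↔ C) = 4 → 2 = 2
¬A = ¬3 = 1
¬A ↔ C = 1 ↔ 3 = 2
¬A = ¬3 = 1
¬¬A = ¬1 = 3
(¬A ↔ C) ↔ ¬¬A = 2 ↔ 3 = 3
(((B ∨ B) → (B ∨ A)) → (¬A ↔ C)) → ((¬A ↔ C) ↔ ¬¬A) = 2 → 3 = 4
¬C = ¬3 = 1
¬¬C = ¬1 = 3
A → C = 3 → 3 = 4
A ↔ A = 3 ↔ 3 = 4
(A → C) → (A ↔ A) = 4 → 4 = 4
¬A = ¬3 = 1
((A → C) → (A ↔ A)) ∨ ¬A = 4 ∨ 1 = 4
B → C = 2 → 3 = 4
C ∨ (B → C) = 3 ∨ 4 = 4
(C ∨ (B → C)) → B = 4 → 2 = 2
(((A → C) → (A ↔ A)) ∨ ¬A) → ((C ∨ (B → C)) → B) = 4 → 2 = 2
¬¬C → ((((A → C) → (A ↔ A)) ∨ ¬A) → ((C ∨ (B → C)) → B)) = 3 → 2 = 3
((((B ∨ B) → (B ∨ A)) → (¬A ↔ C)) → ((¬A ↔ C) ↔ ¬¬A)) ↔ (¬¬C → ((((A → C) → (A ↔ A)) ∨ ¬A) → ((C ∨ (B → C)) → B))) = 4 ↔ 3 = 3
¬C = ¬3 = 1
¬¬C = ¬1 = 3
¬¬¬C = ¬3 = 1
B ∨ B = 2 ∨ 2 = 2
B → (B ∨ B) = 2 → 2 = 4
¬¬¬C ∨ (B → (B ∨ B)) = 1 ∨ 4 = 4
¬C = ¬3 = 1
A → ¬C = 3 → 1 = 2
¬(A → ¬C) = ¬2 = 2
¬¬(A → ¬C) = ¬2 = 2
(¬¬¬C ∨ (B → (B ∨ B))) → ¬¬(A → ¬C) = 4 → 2 = 2
¬C = ¬3 = 1
A → ¬C = 3 → 1 = 2
¬A = ¬3 = 1
B ∨ ¬A = 2 ∨ 1 = 2
B ↔ A = 2 ↔ 3 = 3
(B ∨ ¬A) ↔ (B ↔ A) = 2 ↔ 3 = 3
(A → ¬C) → ((B ∨ ¬A) ↔ (B ↔ A)) = 2 → 3 = 4
((¬¬¬C ∨ (B → (B ∨ B))) → ¬¬(A → ¬C)) → ((A → ¬C) → ((B ∨ ¬A) ↔ (B ↔ A))) = 2 → 4 = 4
(((((B ∨ B) → (B ∨ A)) → (¬A ↔ C)) → ((¬A ↔ C) ↔ ¬¬A)) ↔ (¬¬C → ((((A → C) → (A ↔ A)) ∨ ¬A) → ((C ∨ (B → C)) → B)))) ↔ (((¬¬¬C ∨ (B → (B ∨ B))) → ¬¬(A → ¬C)) → ((A → ¬C) → ((B ∨ ¬A) ↔ (B ↔ A)))) = 3 ↔ 4 = 3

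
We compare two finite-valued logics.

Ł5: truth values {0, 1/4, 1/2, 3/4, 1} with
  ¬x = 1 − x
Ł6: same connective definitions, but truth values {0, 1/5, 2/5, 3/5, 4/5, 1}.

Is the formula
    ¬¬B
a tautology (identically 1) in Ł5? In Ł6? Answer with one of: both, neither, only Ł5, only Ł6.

In Ł5: at B = 0 the value is 0 — not a tautology.
In Ł6: at B = 0 the value is 0 — not a tautology.

neither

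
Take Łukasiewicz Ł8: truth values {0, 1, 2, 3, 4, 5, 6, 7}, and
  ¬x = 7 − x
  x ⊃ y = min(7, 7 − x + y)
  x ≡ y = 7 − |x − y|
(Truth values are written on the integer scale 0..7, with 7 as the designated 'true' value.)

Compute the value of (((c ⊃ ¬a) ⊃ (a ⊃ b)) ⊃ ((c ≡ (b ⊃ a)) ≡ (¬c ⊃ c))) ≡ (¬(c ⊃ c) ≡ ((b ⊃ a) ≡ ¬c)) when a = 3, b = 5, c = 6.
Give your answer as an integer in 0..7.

5

¬a = ¬3 = 4
c ⊃ ¬a = 6 ⊃ 4 = 5
a ⊃ b = 3 ⊃ 5 = 7
(c ⊃ ¬a) ⊃ (a ⊃ b) = 5 ⊃ 7 = 7
b ⊃ a = 5 ⊃ 3 = 5
c ≡ (b ⊃ a) = 6 ≡ 5 = 6
¬c = ¬6 = 1
¬c ⊃ c = 1 ⊃ 6 = 7
(c ≡ (b ⊃ a)) ≡ (¬c ⊃ c) = 6 ≡ 7 = 6
((c ⊃ ¬a) ⊃ (a ⊃ b)) ⊃ ((c ≡ (b ⊃ a)) ≡ (¬c ⊃ c)) = 7 ⊃ 6 = 6
c ⊃ c = 6 ⊃ 6 = 7
¬(c ⊃ c) = ¬7 = 0
b ⊃ a = 5 ⊃ 3 = 5
¬c = ¬6 = 1
(b ⊃ a) ≡ ¬c = 5 ≡ 1 = 3
¬(c ⊃ c) ≡ ((b ⊃ a) ≡ ¬c) = 0 ≡ 3 = 4
(((c ⊃ ¬a) ⊃ (a ⊃ b)) ⊃ ((c ≡ (b ⊃ a)) ≡ (¬c ⊃ c))) ≡ (¬(c ⊃ c) ≡ ((b ⊃ a) ≡ ¬c)) = 6 ≡ 4 = 5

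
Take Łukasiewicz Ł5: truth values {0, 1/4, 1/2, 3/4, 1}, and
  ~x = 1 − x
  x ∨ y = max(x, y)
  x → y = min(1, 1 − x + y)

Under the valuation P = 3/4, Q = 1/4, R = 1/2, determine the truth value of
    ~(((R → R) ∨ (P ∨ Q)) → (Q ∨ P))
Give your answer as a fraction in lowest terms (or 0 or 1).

1/4

R → R = 1/2 → 1/2 = 1
P ∨ Q = 3/4 ∨ 1/4 = 3/4
(R → R) ∨ (P ∨ Q) = 1 ∨ 3/4 = 1
Q ∨ P = 1/4 ∨ 3/4 = 3/4
((R → R) ∨ (P ∨ Q)) → (Q ∨ P) = 1 → 3/4 = 3/4
~(((R → R) ∨ (P ∨ Q)) → (Q ∨ P)) = ~3/4 = 1/4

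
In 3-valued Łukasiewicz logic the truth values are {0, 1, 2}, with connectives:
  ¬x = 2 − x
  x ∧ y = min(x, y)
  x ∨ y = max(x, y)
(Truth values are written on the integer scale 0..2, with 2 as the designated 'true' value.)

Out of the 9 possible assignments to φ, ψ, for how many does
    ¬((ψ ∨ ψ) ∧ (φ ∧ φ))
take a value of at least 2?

φ = 0, ψ = 0 ↦ 2  ≥
φ = 0, ψ = 1 ↦ 2  ≥
φ = 0, ψ = 2 ↦ 2  ≥
φ = 1, ψ = 0 ↦ 2  ≥
φ = 1, ψ = 1 ↦ 1  <
φ = 1, ψ = 2 ↦ 1  <
φ = 2, ψ = 0 ↦ 2  ≥
φ = 2, ψ = 1 ↦ 1  <
φ = 2, ψ = 2 ↦ 0  <
So 5 of the 9 assignments meet the threshold.

5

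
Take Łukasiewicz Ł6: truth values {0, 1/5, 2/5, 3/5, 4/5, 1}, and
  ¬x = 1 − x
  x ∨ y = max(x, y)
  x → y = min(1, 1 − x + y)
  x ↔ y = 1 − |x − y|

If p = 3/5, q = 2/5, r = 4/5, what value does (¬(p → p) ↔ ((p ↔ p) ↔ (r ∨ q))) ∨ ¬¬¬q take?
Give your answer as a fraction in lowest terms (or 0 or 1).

p → p = 3/5 → 3/5 = 1
¬(p → p) = ¬1 = 0
p ↔ p = 3/5 ↔ 3/5 = 1
r ∨ q = 4/5 ∨ 2/5 = 4/5
(p ↔ p) ↔ (r ∨ q) = 1 ↔ 4/5 = 4/5
¬(p → p) ↔ ((p ↔ p) ↔ (r ∨ q)) = 0 ↔ 4/5 = 1/5
¬q = ¬2/5 = 3/5
¬¬q = ¬3/5 = 2/5
¬¬¬q = ¬2/5 = 3/5
(¬(p → p) ↔ ((p ↔ p) ↔ (r ∨ q))) ∨ ¬¬¬q = 1/5 ∨ 3/5 = 3/5

3/5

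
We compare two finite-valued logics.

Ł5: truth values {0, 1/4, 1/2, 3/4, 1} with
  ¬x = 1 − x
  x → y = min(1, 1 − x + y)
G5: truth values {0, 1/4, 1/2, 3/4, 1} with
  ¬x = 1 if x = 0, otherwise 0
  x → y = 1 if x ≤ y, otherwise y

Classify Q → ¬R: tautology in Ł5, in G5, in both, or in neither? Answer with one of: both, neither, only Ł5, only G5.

neither

In Ł5: at Q = 1/4, R = 1 the value is 3/4 — not a tautology.
In G5: at Q = 1/4, R = 1/4 the value is 0 — not a tautology.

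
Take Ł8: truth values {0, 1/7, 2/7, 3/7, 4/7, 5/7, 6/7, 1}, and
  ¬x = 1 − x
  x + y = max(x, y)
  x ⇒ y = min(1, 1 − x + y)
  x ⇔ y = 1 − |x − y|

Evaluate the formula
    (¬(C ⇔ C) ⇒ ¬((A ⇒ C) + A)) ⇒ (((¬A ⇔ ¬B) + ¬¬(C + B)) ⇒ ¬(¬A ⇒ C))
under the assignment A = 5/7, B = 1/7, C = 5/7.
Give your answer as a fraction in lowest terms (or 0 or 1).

2/7

C ⇔ C = 5/7 ⇔ 5/7 = 1
¬(C ⇔ C) = ¬1 = 0
A ⇒ C = 5/7 ⇒ 5/7 = 1
(A ⇒ C) + A = 1 + 5/7 = 1
¬((A ⇒ C) + A) = ¬1 = 0
¬(C ⇔ C) ⇒ ¬((A ⇒ C) + A) = 0 ⇒ 0 = 1
¬A = ¬5/7 = 2/7
¬B = ¬1/7 = 6/7
¬A ⇔ ¬B = 2/7 ⇔ 6/7 = 3/7
C + B = 5/7 + 1/7 = 5/7
¬(C + B) = ¬5/7 = 2/7
¬¬(C + B) = ¬2/7 = 5/7
(¬A ⇔ ¬B) + ¬¬(C + B) = 3/7 + 5/7 = 5/7
¬A = ¬5/7 = 2/7
¬A ⇒ C = 2/7 ⇒ 5/7 = 1
¬(¬A ⇒ C) = ¬1 = 0
((¬A ⇔ ¬B) + ¬¬(C + B)) ⇒ ¬(¬A ⇒ C) = 5/7 ⇒ 0 = 2/7
(¬(C ⇔ C) ⇒ ¬((A ⇒ C) + A)) ⇒ (((¬A ⇔ ¬B) + ¬¬(C + B)) ⇒ ¬(¬A ⇒ C)) = 1 ⇒ 2/7 = 2/7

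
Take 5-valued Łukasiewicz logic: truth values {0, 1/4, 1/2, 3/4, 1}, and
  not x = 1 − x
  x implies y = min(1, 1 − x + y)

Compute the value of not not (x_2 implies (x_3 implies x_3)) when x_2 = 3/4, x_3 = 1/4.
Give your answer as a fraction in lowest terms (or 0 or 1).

x_3 implies x_3 = 1/4 implies 1/4 = 1
x_2 implies (x_3 implies x_3) = 3/4 implies 1 = 1
not (x_2 implies (x_3 implies x_3)) = not 1 = 0
not not (x_2 implies (x_3 implies x_3)) = not 0 = 1

1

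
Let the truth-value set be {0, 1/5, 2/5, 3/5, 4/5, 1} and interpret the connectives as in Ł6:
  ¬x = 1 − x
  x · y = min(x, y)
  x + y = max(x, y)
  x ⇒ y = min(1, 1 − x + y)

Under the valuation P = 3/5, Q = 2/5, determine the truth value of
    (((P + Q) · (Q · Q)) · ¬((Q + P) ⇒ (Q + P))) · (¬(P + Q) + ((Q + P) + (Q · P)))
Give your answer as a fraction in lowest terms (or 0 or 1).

0

P + Q = 3/5 + 2/5 = 3/5
Q · Q = 2/5 · 2/5 = 2/5
(P + Q) · (Q · Q) = 3/5 · 2/5 = 2/5
Q + P = 2/5 + 3/5 = 3/5
Q + P = 2/5 + 3/5 = 3/5
(Q + P) ⇒ (Q + P) = 3/5 ⇒ 3/5 = 1
¬((Q + P) ⇒ (Q + P)) = ¬1 = 0
((P + Q) · (Q · Q)) · ¬((Q + P) ⇒ (Q + P)) = 2/5 · 0 = 0
P + Q = 3/5 + 2/5 = 3/5
¬(P + Q) = ¬3/5 = 2/5
Q + P = 2/5 + 3/5 = 3/5
Q · P = 2/5 · 3/5 = 2/5
(Q + P) + (Q · P) = 3/5 + 2/5 = 3/5
¬(P + Q) + ((Q + P) + (Q · P)) = 2/5 + 3/5 = 3/5
(((P + Q) · (Q · Q)) · ¬((Q + P) ⇒ (Q + P))) · (¬(P + Q) + ((Q + P) + (Q · P))) = 0 · 3/5 = 0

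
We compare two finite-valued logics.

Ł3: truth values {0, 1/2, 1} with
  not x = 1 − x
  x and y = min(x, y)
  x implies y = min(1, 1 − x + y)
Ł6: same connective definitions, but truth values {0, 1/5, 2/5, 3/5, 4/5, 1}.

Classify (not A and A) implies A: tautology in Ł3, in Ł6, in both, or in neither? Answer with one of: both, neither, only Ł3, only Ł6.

both

In Ł3: every assignment gives 1 — tautology.
In Ł6: every assignment gives 1 — tautology.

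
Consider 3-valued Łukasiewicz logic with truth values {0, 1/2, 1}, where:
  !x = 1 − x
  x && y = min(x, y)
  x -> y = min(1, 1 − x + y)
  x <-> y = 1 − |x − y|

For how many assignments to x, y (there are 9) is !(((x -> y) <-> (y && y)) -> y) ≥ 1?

x = 0, y = 0 ↦ 0  <
x = 0, y = 1/2 ↦ 0  <
x = 0, y = 1 ↦ 0  <
x = 1/2, y = 0 ↦ 1/2  <
x = 1/2, y = 1/2 ↦ 0  <
x = 1/2, y = 1 ↦ 0  <
x = 1, y = 0 ↦ 1  ≥
x = 1, y = 1/2 ↦ 1/2  <
x = 1, y = 1 ↦ 0  <
So 1 of the 9 assignments meets the threshold.

1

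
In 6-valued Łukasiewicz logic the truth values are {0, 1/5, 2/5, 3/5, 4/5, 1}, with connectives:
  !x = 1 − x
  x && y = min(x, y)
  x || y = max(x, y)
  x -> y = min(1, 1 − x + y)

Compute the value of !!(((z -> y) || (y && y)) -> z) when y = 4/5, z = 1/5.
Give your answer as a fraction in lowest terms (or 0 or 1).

1/5

z -> y = 1/5 -> 4/5 = 1
y && y = 4/5 && 4/5 = 4/5
(z -> y) || (y && y) = 1 || 4/5 = 1
((z -> y) || (y && y)) -> z = 1 -> 1/5 = 1/5
!(((z -> y) || (y && y)) -> z) = !1/5 = 4/5
!!(((z -> y) || (y && y)) -> z) = !4/5 = 1/5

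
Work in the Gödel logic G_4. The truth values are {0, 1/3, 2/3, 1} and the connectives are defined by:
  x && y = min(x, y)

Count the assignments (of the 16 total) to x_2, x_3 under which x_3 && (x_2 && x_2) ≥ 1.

x_2 = 0, x_3 = 0 ↦ 0  <
x_2 = 0, x_3 = 1/3 ↦ 0  <
x_2 = 0, x_3 = 2/3 ↦ 0  <
x_2 = 0, x_3 = 1 ↦ 0  <
x_2 = 1/3, x_3 = 0 ↦ 0  <
x_2 = 1/3, x_3 = 1/3 ↦ 1/3  <
x_2 = 1/3, x_3 = 2/3 ↦ 1/3  <
x_2 = 1/3, x_3 = 1 ↦ 1/3  <
x_2 = 2/3, x_3 = 0 ↦ 0  <
x_2 = 2/3, x_3 = 1/3 ↦ 1/3  <
x_2 = 2/3, x_3 = 2/3 ↦ 2/3  <
x_2 = 2/3, x_3 = 1 ↦ 2/3  <
x_2 = 1, x_3 = 0 ↦ 0  <
x_2 = 1, x_3 = 1/3 ↦ 1/3  <
x_2 = 1, x_3 = 2/3 ↦ 2/3  <
x_2 = 1, x_3 = 1 ↦ 1  ≥
So 1 of the 16 assignments meets the threshold.

1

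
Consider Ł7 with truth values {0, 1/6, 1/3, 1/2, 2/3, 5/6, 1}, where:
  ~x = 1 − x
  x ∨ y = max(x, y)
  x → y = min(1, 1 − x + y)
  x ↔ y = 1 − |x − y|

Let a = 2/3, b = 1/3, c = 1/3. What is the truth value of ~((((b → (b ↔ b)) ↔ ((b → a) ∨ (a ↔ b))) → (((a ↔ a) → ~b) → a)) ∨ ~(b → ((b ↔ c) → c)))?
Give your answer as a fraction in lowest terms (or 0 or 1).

0

b ↔ b = 1/3 ↔ 1/3 = 1
b → (b ↔ b) = 1/3 → 1 = 1
b → a = 1/3 → 2/3 = 1
a ↔ b = 2/3 ↔ 1/3 = 2/3
(b → a) ∨ (a ↔ b) = 1 ∨ 2/3 = 1
(b → (b ↔ b)) ↔ ((b → a) ∨ (a ↔ b)) = 1 ↔ 1 = 1
a ↔ a = 2/3 ↔ 2/3 = 1
~b = ~1/3 = 2/3
(a ↔ a) → ~b = 1 → 2/3 = 2/3
((a ↔ a) → ~b) → a = 2/3 → 2/3 = 1
((b → (b ↔ b)) ↔ ((b → a) ∨ (a ↔ b))) → (((a ↔ a) → ~b) → a) = 1 → 1 = 1
b ↔ c = 1/3 ↔ 1/3 = 1
(b ↔ c) → c = 1 → 1/3 = 1/3
b → ((b ↔ c) → c) = 1/3 → 1/3 = 1
~(b → ((b ↔ c) → c)) = ~1 = 0
(((b → (b ↔ b)) ↔ ((b → a) ∨ (a ↔ b))) → (((a ↔ a) → ~b) → a)) ∨ ~(b → ((b ↔ c) → c)) = 1 ∨ 0 = 1
~((((b → (b ↔ b)) ↔ ((b → a) ∨ (a ↔ b))) → (((a ↔ a) → ~b) → a)) ∨ ~(b → ((b ↔ c) → c))) = ~1 = 0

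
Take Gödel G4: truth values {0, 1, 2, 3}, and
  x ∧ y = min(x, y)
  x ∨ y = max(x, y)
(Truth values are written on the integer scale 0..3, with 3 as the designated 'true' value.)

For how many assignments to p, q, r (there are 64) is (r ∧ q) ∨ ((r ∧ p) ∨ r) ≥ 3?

16

value 3: 16 assignments (counts)
value 2: 16 assignments
value 1: 16 assignments
value 0: 16 assignments
So 16 of the 64 assignments meet the threshold.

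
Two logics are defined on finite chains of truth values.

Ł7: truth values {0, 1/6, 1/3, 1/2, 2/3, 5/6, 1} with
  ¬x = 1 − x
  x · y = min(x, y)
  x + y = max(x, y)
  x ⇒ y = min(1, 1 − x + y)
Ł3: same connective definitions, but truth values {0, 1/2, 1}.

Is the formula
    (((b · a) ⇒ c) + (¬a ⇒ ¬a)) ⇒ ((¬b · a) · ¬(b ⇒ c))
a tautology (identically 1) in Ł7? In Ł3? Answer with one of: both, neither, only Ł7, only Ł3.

neither

In Ł7: at a = 0, b = 0, c = 0 the value is 0 — not a tautology.
In Ł3: at a = 0, b = 0, c = 0 the value is 0 — not a tautology.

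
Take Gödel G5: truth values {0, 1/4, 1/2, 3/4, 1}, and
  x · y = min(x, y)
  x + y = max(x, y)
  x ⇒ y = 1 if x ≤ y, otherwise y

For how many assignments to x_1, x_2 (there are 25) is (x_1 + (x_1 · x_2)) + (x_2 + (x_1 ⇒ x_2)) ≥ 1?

19

value 1: 19 assignments (counts)
value 3/4: 3 assignments
value 1/2: 2 assignments
value 1/4: 1 assignment
So 19 of the 25 assignments meet the threshold.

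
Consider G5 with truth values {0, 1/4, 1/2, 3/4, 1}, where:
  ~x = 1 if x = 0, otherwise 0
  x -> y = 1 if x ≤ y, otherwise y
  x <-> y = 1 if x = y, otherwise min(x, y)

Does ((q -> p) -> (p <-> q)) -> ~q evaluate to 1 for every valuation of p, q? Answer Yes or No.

Counterexample: take p = 0, q = 1/4.
q -> p = 1/4 -> 0 = 0
p <-> q = 0 <-> 1/4 = 0
(q -> p) -> (p <-> q) = 0 -> 0 = 1
~q = ~1/4 = 0
((q -> p) -> (p <-> q)) -> ~q = 1 -> 0 = 0
This gives 0 ≠ 1.

No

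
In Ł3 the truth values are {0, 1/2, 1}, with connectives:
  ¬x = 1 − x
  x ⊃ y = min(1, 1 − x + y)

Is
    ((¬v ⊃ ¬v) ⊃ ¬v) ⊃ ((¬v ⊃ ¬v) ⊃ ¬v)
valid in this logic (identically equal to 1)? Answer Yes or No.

v = 0 ↦ 1
v = 1/2 ↦ 1
v = 1 ↦ 1
Every assignment gives a value ≥ 1.

Yes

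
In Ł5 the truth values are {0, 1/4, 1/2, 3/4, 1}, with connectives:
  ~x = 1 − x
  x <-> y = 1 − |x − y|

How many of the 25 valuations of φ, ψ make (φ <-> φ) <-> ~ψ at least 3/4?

value 1: 5 assignments (counts)
value 3/4: 5 assignments (counts)
value 1/2: 5 assignments
value 1/4: 5 assignments
value 0: 5 assignments
So 10 of the 25 assignments meet the threshold.

10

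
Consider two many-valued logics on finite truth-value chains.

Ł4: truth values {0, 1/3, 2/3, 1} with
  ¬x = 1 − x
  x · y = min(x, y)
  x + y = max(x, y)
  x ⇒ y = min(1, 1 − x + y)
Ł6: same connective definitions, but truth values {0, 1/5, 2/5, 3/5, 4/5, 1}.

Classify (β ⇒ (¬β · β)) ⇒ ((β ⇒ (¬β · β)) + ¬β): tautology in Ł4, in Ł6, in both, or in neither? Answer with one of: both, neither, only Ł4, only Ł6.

In Ł4: every assignment gives 1 — tautology.
In Ł6: every assignment gives 1 — tautology.

both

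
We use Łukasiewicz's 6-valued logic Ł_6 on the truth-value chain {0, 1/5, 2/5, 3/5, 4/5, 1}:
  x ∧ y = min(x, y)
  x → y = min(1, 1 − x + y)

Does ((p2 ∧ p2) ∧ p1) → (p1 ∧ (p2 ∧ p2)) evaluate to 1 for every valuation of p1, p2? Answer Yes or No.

At p1 = 2/5, p2 = 3/5, for instance:
p2 ∧ p2 = 3/5 ∧ 3/5 = 3/5
(p2 ∧ p2) ∧ p1 = 3/5 ∧ 2/5 = 2/5
p1 ∧ (p2 ∧ p2) = 2/5 ∧ 3/5 = 2/5
((p2 ∧ p2) ∧ p1) → (p1 ∧ (p2 ∧ p2)) = 2/5 → 2/5 = 1
and checking the remaining 35 assignments likewise gives ≥ 1 in every case.

Yes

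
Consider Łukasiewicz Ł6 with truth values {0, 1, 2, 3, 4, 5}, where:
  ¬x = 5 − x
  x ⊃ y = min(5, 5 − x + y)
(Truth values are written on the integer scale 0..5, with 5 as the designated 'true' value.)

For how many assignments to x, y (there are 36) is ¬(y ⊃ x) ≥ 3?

value 5: 1 assignment (counts)
value 4: 2 assignments (counts)
value 3: 3 assignments (counts)
value 2: 4 assignments
value 1: 5 assignments
value 0: 21 assignments
So 6 of the 36 assignments meet the threshold.

6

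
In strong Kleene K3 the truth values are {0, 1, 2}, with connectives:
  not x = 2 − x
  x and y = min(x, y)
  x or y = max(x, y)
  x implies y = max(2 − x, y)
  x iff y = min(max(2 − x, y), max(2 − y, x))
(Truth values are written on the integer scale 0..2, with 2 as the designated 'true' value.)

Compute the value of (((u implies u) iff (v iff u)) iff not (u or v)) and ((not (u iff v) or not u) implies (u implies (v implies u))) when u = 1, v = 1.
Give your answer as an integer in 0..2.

1

u implies u = 1 implies 1 = 1
v iff u = 1 iff 1 = 1
(u implies u) iff (v iff u) = 1 iff 1 = 1
u or v = 1 or 1 = 1
not (u or v) = not 1 = 1
((u implies u) iff (v iff u)) iff not (u or v) = 1 iff 1 = 1
u iff v = 1 iff 1 = 1
not (u iff v) = not 1 = 1
not u = not 1 = 1
not (u iff v) or not u = 1 or 1 = 1
v implies u = 1 implies 1 = 1
u implies (v implies u) = 1 implies 1 = 1
(not (u iff v) or not u) implies (u implies (v implies u)) = 1 implies 1 = 1
(((u implies u) iff (v iff u)) iff not (u or v)) and ((not (u iff v) or not u) implies (u implies (v implies u))) = 1 and 1 = 1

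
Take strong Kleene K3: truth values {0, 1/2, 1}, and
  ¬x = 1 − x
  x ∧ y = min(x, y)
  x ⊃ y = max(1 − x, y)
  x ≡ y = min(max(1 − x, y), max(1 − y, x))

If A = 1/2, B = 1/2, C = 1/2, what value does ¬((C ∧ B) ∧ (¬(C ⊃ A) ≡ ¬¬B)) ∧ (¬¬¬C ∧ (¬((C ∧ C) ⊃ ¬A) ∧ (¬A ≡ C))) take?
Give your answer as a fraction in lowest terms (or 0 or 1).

C ∧ B = 1/2 ∧ 1/2 = 1/2
C ⊃ A = 1/2 ⊃ 1/2 = 1/2
¬(C ⊃ A) = ¬1/2 = 1/2
¬B = ¬1/2 = 1/2
¬¬B = ¬1/2 = 1/2
¬(C ⊃ A) ≡ ¬¬B = 1/2 ≡ 1/2 = 1/2
(C ∧ B) ∧ (¬(C ⊃ A) ≡ ¬¬B) = 1/2 ∧ 1/2 = 1/2
¬((C ∧ B) ∧ (¬(C ⊃ A) ≡ ¬¬B)) = ¬1/2 = 1/2
¬C = ¬1/2 = 1/2
¬¬C = ¬1/2 = 1/2
¬¬¬C = ¬1/2 = 1/2
C ∧ C = 1/2 ∧ 1/2 = 1/2
¬A = ¬1/2 = 1/2
(C ∧ C) ⊃ ¬A = 1/2 ⊃ 1/2 = 1/2
¬((C ∧ C) ⊃ ¬A) = ¬1/2 = 1/2
¬A = ¬1/2 = 1/2
¬A ≡ C = 1/2 ≡ 1/2 = 1/2
¬((C ∧ C) ⊃ ¬A) ∧ (¬A ≡ C) = 1/2 ∧ 1/2 = 1/2
¬¬¬C ∧ (¬((C ∧ C) ⊃ ¬A) ∧ (¬A ≡ C)) = 1/2 ∧ 1/2 = 1/2
¬((C ∧ B) ∧ (¬(C ⊃ A) ≡ ¬¬B)) ∧ (¬¬¬C ∧ (¬((C ∧ C) ⊃ ¬A) ∧ (¬A ≡ C))) = 1/2 ∧ 1/2 = 1/2

1/2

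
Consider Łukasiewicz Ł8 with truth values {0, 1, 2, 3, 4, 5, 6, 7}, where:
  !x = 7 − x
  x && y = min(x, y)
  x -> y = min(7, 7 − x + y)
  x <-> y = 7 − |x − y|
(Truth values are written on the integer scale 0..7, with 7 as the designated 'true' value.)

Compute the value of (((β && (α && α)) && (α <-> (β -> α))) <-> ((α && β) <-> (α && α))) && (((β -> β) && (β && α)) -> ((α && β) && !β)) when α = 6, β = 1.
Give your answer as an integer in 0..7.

α && α = 6 && 6 = 6
β && (α && α) = 1 && 6 = 1
β -> α = 1 -> 6 = 7
α <-> (β -> α) = 6 <-> 7 = 6
(β && (α && α)) && (α <-> (β -> α)) = 1 && 6 = 1
α && β = 6 && 1 = 1
α && α = 6 && 6 = 6
(α && β) <-> (α && α) = 1 <-> 6 = 2
((β && (α && α)) && (α <-> (β -> α))) <-> ((α && β) <-> (α && α)) = 1 <-> 2 = 6
β -> β = 1 -> 1 = 7
β && α = 1 && 6 = 1
(β -> β) && (β && α) = 7 && 1 = 1
α && β = 6 && 1 = 1
!β = !1 = 6
(α && β) && !β = 1 && 6 = 1
((β -> β) && (β && α)) -> ((α && β) && !β) = 1 -> 1 = 7
(((β && (α && α)) && (α <-> (β -> α))) <-> ((α && β) <-> (α && α))) && (((β -> β) && (β && α)) -> ((α && β) && !β)) = 6 && 7 = 6

6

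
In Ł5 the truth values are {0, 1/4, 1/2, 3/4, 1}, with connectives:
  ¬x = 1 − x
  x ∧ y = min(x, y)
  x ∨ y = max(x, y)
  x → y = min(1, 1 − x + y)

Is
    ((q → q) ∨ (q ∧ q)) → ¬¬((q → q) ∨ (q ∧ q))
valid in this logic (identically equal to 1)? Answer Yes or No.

Yes

q = 0 ↦ 1
q = 1/4 ↦ 1
q = 1/2 ↦ 1
q = 3/4 ↦ 1
q = 1 ↦ 1
Every assignment gives a value ≥ 1.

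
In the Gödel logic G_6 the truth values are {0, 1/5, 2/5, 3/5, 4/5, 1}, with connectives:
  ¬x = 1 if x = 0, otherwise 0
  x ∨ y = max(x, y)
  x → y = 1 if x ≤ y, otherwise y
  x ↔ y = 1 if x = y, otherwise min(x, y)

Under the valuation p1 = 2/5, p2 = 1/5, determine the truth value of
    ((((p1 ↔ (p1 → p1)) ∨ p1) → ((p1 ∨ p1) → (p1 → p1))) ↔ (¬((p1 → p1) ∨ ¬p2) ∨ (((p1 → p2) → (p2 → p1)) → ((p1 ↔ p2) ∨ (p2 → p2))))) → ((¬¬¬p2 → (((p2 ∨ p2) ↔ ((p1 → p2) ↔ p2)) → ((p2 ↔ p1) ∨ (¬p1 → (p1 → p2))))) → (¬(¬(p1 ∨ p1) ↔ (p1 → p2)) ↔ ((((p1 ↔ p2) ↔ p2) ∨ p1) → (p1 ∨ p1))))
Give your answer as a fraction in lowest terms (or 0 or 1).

p1 → p1 = 2/5 → 2/5 = 1
p1 ↔ (p1 → p1) = 2/5 ↔ 1 = 2/5
(p1 ↔ (p1 → p1)) ∨ p1 = 2/5 ∨ 2/5 = 2/5
p1 ∨ p1 = 2/5 ∨ 2/5 = 2/5
p1 → p1 = 2/5 → 2/5 = 1
(p1 ∨ p1) → (p1 → p1) = 2/5 → 1 = 1
((p1 ↔ (p1 → p1)) ∨ p1) → ((p1 ∨ p1) → (p1 → p1)) = 2/5 → 1 = 1
p1 → p1 = 2/5 → 2/5 = 1
¬p2 = ¬1/5 = 0
(p1 → p1) ∨ ¬p2 = 1 ∨ 0 = 1
¬((p1 → p1) ∨ ¬p2) = ¬1 = 0
p1 → p2 = 2/5 → 1/5 = 1/5
p2 → p1 = 1/5 → 2/5 = 1
(p1 → p2) → (p2 → p1) = 1/5 → 1 = 1
p1 ↔ p2 = 2/5 ↔ 1/5 = 1/5
p2 → p2 = 1/5 → 1/5 = 1
(p1 ↔ p2) ∨ (p2 → p2) = 1/5 ∨ 1 = 1
((p1 → p2) → (p2 → p1)) → ((p1 ↔ p2) ∨ (p2 → p2)) = 1 → 1 = 1
¬((p1 → p1) ∨ ¬p2) ∨ (((p1 → p2) → (p2 → p1)) → ((p1 ↔ p2) ∨ (p2 → p2))) = 0 ∨ 1 = 1
(((p1 ↔ (p1 → p1)) ∨ p1) → ((p1 ∨ p1) → (p1 → p1))) ↔ (¬((p1 → p1) ∨ ¬p2) ∨ (((p1 → p2) → (p2 → p1)) → ((p1 ↔ p2) ∨ (p2 → p2)))) = 1 ↔ 1 = 1
¬p2 = ¬1/5 = 0
¬¬p2 = ¬0 = 1
¬¬¬p2 = ¬1 = 0
p2 ∨ p2 = 1/5 ∨ 1/5 = 1/5
p1 → p2 = 2/5 → 1/5 = 1/5
(p1 → p2) ↔ p2 = 1/5 ↔ 1/5 = 1
(p2 ∨ p2) ↔ ((p1 → p2) ↔ p2) = 1/5 ↔ 1 = 1/5
p2 ↔ p1 = 1/5 ↔ 2/5 = 1/5
¬p1 = ¬2/5 = 0
p1 → p2 = 2/5 → 1/5 = 1/5
¬p1 → (p1 → p2) = 0 → 1/5 = 1
(p2 ↔ p1) ∨ (¬p1 → (p1 → p2)) = 1/5 ∨ 1 = 1
((p2 ∨ p2) ↔ ((p1 → p2) ↔ p2)) → ((p2 ↔ p1) ∨ (¬p1 → (p1 → p2))) = 1/5 → 1 = 1
¬¬¬p2 → (((p2 ∨ p2) ↔ ((p1 → p2) ↔ p2)) → ((p2 ↔ p1) ∨ (¬p1 → (p1 → p2)))) = 0 → 1 = 1
p1 ∨ p1 = 2/5 ∨ 2/5 = 2/5
¬(p1 ∨ p1) = ¬2/5 = 0
p1 → p2 = 2/5 → 1/5 = 1/5
¬(p1 ∨ p1) ↔ (p1 → p2) = 0 ↔ 1/5 = 0
¬(¬(p1 ∨ p1) ↔ (p1 → p2)) = ¬0 = 1
p1 ↔ p2 = 2/5 ↔ 1/5 = 1/5
(p1 ↔ p2) ↔ p2 = 1/5 ↔ 1/5 = 1
((p1 ↔ p2) ↔ p2) ∨ p1 = 1 ∨ 2/5 = 1
p1 ∨ p1 = 2/5 ∨ 2/5 = 2/5
(((p1 ↔ p2) ↔ p2) ∨ p1) → (p1 ∨ p1) = 1 → 2/5 = 2/5
¬(¬(p1 ∨ p1) ↔ (p1 → p2)) ↔ ((((p1 ↔ p2) ↔ p2) ∨ p1) → (p1 ∨ p1)) = 1 ↔ 2/5 = 2/5
(¬¬¬p2 → (((p2 ∨ p2) ↔ ((p1 → p2) ↔ p2)) → ((p2 ↔ p1) ∨ (¬p1 → (p1 → p2))))) → (¬(¬(p1 ∨ p1) ↔ (p1 → p2)) ↔ ((((p1 ↔ p2) ↔ p2) ∨ p1) → (p1 ∨ p1))) = 1 → 2/5 = 2/5
((((p1 ↔ (p1 → p1)) ∨ p1) → ((p1 ∨ p1) → (p1 → p1))) ↔ (¬((p1 → p1) ∨ ¬p2) ∨ (((p1 → p2) → (p2 → p1)) → ((p1 ↔ p2) ∨ (p2 → p2))))) → ((¬¬¬p2 → (((p2 ∨ p2) ↔ ((p1 → p2) ↔ p2)) → ((p2 ↔ p1) ∨ (¬p1 → (p1 → p2))))) → (¬(¬(p1 ∨ p1) ↔ (p1 → p2)) ↔ ((((p1 ↔ p2) ↔ p2) ∨ p1) → (p1 ∨ p1)))) = 1 → 2/5 = 2/5

2/5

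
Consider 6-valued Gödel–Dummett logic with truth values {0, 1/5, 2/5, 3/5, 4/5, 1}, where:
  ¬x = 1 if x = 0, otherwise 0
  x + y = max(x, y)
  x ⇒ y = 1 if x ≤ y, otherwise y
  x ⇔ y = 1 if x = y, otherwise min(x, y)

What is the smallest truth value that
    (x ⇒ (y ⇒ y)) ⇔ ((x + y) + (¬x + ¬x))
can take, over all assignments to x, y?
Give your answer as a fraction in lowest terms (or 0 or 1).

Take x = 1/5, y = 0:
y ⇒ y = 0 ⇒ 0 = 1
x ⇒ (y ⇒ y) = 1/5 ⇒ 1 = 1
x + y = 1/5 + 0 = 1/5
¬x = ¬1/5 = 0
¬x = ¬1/5 = 0
¬x + ¬x = 0 + 0 = 0
(x + y) + (¬x + ¬x) = 1/5 + 0 = 1/5
(x ⇒ (y ⇒ y)) ⇔ ((x + y) + (¬x + ¬x)) = 1 ⇔ 1/5 = 1/5
No assignment yields a value below 1/5, so this is the minimum.

1/5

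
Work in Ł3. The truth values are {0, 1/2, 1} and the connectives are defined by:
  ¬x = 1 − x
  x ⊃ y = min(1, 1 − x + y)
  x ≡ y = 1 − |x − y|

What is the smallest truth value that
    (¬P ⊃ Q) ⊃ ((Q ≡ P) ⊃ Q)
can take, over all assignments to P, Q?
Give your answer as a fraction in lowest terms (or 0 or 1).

1/2

Take P = 1/2, Q = 1/2:
¬P = ¬1/2 = 1/2
¬P ⊃ Q = 1/2 ⊃ 1/2 = 1
Q ≡ P = 1/2 ≡ 1/2 = 1
(Q ≡ P) ⊃ Q = 1 ⊃ 1/2 = 1/2
(¬P ⊃ Q) ⊃ ((Q ≡ P) ⊃ Q) = 1 ⊃ 1/2 = 1/2
No assignment yields a value below 1/2, so this is the minimum.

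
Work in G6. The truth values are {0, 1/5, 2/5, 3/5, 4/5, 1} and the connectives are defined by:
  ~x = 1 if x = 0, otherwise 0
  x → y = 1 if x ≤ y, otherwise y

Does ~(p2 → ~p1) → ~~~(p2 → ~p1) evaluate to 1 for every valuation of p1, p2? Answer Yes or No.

At p1 = 2/5, p2 = 2/5, for instance:
~p1 = ~2/5 = 0
p2 → ~p1 = 2/5 → 0 = 0
~(p2 → ~p1) = ~0 = 1
~~(p2 → ~p1) = ~1 = 0
~~~(p2 → ~p1) = ~0 = 1
~(p2 → ~p1) → ~~~(p2 → ~p1) = 1 → 1 = 1
and checking the remaining 35 assignments likewise gives ≥ 1 in every case.

Yes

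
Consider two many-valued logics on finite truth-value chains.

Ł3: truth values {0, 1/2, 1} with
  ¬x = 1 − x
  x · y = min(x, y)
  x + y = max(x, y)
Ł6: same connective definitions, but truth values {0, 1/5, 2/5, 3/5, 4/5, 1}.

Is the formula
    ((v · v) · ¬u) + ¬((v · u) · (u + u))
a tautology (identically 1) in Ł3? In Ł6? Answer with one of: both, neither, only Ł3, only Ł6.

In Ł3: at u = 1/2, v = 1/2 the value is 1/2 — not a tautology.
In Ł6: at u = 1/5, v = 1/5 the value is 4/5 — not a tautology.

neither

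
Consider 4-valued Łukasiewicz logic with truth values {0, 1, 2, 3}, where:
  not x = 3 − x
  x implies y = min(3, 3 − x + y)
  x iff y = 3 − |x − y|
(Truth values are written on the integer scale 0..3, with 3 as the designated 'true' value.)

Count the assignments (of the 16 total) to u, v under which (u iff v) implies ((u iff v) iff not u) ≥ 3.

12

u = 0, v = 0 ↦ 3  ≥
u = 0, v = 1 ↦ 3  ≥
u = 0, v = 2 ↦ 3  ≥
u = 0, v = 3 ↦ 3  ≥
u = 1, v = 0 ↦ 3  ≥
u = 1, v = 1 ↦ 2  <
u = 1, v = 2 ↦ 3  ≥
u = 1, v = 3 ↦ 3  ≥
u = 2, v = 0 ↦ 3  ≥
u = 2, v = 1 ↦ 3  ≥
u = 2, v = 2 ↦ 1  <
u = 2, v = 3 ↦ 3  ≥
u = 3, v = 0 ↦ 3  ≥
u = 3, v = 1 ↦ 3  ≥
u = 3, v = 2 ↦ 2  <
u = 3, v = 3 ↦ 0  <
So 12 of the 16 assignments meet the threshold.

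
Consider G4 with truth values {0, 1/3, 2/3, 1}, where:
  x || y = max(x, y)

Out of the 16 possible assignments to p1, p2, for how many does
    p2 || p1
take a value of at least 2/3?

p1 = 0, p2 = 0 ↦ 0  <
p1 = 0, p2 = 1/3 ↦ 1/3  <
p1 = 0, p2 = 2/3 ↦ 2/3  ≥
p1 = 0, p2 = 1 ↦ 1  ≥
p1 = 1/3, p2 = 0 ↦ 1/3  <
p1 = 1/3, p2 = 1/3 ↦ 1/3  <
p1 = 1/3, p2 = 2/3 ↦ 2/3  ≥
p1 = 1/3, p2 = 1 ↦ 1  ≥
p1 = 2/3, p2 = 0 ↦ 2/3  ≥
p1 = 2/3, p2 = 1/3 ↦ 2/3  ≥
p1 = 2/3, p2 = 2/3 ↦ 2/3  ≥
p1 = 2/3, p2 = 1 ↦ 1  ≥
p1 = 1, p2 = 0 ↦ 1  ≥
p1 = 1, p2 = 1/3 ↦ 1  ≥
p1 = 1, p2 = 2/3 ↦ 1  ≥
p1 = 1, p2 = 1 ↦ 1  ≥
So 12 of the 16 assignments meet the threshold.

12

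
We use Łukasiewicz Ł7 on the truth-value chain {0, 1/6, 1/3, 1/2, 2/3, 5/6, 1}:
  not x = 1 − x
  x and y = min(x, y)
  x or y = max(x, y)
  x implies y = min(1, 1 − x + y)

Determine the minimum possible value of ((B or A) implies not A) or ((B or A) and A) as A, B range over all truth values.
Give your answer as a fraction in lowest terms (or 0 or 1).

Take A = 1/2, B = 1:
B or A = 1 or 1/2 = 1
not A = not 1/2 = 1/2
(B or A) implies not A = 1 implies 1/2 = 1/2
B or A = 1 or 1/2 = 1
(B or A) and A = 1 and 1/2 = 1/2
((B or A) implies not A) or ((B or A) and A) = 1/2 or 1/2 = 1/2
No assignment yields a value below 1/2, so this is the minimum.

1/2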